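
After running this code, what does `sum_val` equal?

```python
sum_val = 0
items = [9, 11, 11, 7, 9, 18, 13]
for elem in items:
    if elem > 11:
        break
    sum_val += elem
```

Let's trace through this code step by step.

Initialize: sum_val = 0
Initialize: items = [9, 11, 11, 7, 9, 18, 13]
Entering loop: for elem in items:

After execution: sum_val = 47
47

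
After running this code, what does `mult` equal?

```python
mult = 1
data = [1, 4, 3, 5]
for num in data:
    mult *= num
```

Let's trace through this code step by step.

Initialize: mult = 1
Initialize: data = [1, 4, 3, 5]
Entering loop: for num in data:

After execution: mult = 60
60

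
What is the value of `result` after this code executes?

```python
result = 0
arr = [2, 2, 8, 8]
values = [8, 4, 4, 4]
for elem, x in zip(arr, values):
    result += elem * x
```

Let's trace through this code step by step.

Initialize: result = 0
Initialize: arr = [2, 2, 8, 8]
Initialize: values = [8, 4, 4, 4]
Entering loop: for elem, x in zip(arr, values):

After execution: result = 88
88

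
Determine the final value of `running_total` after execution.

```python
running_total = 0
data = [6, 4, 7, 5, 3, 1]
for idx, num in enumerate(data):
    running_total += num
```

Let's trace through this code step by step.

Initialize: running_total = 0
Initialize: data = [6, 4, 7, 5, 3, 1]
Entering loop: for idx, num in enumerate(data):

After execution: running_total = 26
26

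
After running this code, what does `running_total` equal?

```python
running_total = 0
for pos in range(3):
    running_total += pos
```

Let's trace through this code step by step.

Initialize: running_total = 0
Entering loop: for pos in range(3):

After execution: running_total = 3
3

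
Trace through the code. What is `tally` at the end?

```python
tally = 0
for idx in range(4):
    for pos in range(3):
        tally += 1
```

Let's trace through this code step by step.

Initialize: tally = 0
Entering loop: for idx in range(4):

After execution: tally = 12
12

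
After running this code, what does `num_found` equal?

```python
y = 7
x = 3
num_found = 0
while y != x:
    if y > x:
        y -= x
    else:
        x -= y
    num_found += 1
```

Let's trace through this code step by step.

Initialize: y = 7
Initialize: x = 3
Initialize: num_found = 0
Entering loop: while y != x:

After execution: num_found = 4
4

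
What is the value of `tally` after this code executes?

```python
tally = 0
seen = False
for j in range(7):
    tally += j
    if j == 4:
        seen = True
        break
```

Let's trace through this code step by step.

Initialize: tally = 0
Initialize: seen = False
Entering loop: for j in range(7):

After execution: tally = 10
10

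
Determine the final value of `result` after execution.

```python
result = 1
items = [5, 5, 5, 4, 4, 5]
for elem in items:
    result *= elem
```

Let's trace through this code step by step.

Initialize: result = 1
Initialize: items = [5, 5, 5, 4, 4, 5]
Entering loop: for elem in items:

After execution: result = 10000
10000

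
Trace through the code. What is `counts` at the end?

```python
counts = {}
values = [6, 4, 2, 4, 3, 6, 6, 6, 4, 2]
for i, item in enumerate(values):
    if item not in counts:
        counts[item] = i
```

Let's trace through this code step by step.

Initialize: counts = {}
Initialize: values = [6, 4, 2, 4, 3, 6, 6, 6, 4, 2]
Entering loop: for i, item in enumerate(values):

After execution: counts = {6: 0, 4: 1, 2: 2, 3: 4}
{6: 0, 4: 1, 2: 2, 3: 4}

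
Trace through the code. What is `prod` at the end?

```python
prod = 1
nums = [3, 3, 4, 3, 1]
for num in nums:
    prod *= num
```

Let's trace through this code step by step.

Initialize: prod = 1
Initialize: nums = [3, 3, 4, 3, 1]
Entering loop: for num in nums:

After execution: prod = 108
108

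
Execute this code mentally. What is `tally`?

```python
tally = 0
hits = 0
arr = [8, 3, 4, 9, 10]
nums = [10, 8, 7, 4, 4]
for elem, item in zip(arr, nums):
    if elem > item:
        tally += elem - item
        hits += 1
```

Let's trace through this code step by step.

Initialize: tally = 0
Initialize: hits = 0
Initialize: arr = [8, 3, 4, 9, 10]
Initialize: nums = [10, 8, 7, 4, 4]
Entering loop: for elem, item in zip(arr, nums):

After execution: tally = 11
11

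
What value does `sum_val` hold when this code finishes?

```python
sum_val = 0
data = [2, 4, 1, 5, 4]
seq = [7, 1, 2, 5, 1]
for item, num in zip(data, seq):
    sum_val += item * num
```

Let's trace through this code step by step.

Initialize: sum_val = 0
Initialize: data = [2, 4, 1, 5, 4]
Initialize: seq = [7, 1, 2, 5, 1]
Entering loop: for item, num in zip(data, seq):

After execution: sum_val = 49
49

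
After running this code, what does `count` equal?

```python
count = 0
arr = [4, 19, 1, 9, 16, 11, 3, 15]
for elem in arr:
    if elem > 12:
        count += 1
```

Let's trace through this code step by step.

Initialize: count = 0
Initialize: arr = [4, 19, 1, 9, 16, 11, 3, 15]
Entering loop: for elem in arr:

After execution: count = 3
3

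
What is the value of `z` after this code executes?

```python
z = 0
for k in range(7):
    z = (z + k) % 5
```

Let's trace through this code step by step.

Initialize: z = 0
Entering loop: for k in range(7):

After execution: z = 1
1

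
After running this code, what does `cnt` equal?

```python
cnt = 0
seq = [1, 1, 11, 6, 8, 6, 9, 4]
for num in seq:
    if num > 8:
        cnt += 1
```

Let's trace through this code step by step.

Initialize: cnt = 0
Initialize: seq = [1, 1, 11, 6, 8, 6, 9, 4]
Entering loop: for num in seq:

After execution: cnt = 2
2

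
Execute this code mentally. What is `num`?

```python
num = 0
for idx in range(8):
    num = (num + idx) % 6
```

Let's trace through this code step by step.

Initialize: num = 0
Entering loop: for idx in range(8):

After execution: num = 4
4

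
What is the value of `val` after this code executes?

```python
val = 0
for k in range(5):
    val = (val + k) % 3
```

Let's trace through this code step by step.

Initialize: val = 0
Entering loop: for k in range(5):

After execution: val = 1
1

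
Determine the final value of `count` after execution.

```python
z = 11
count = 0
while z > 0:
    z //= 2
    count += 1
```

Let's trace through this code step by step.

Initialize: z = 11
Initialize: count = 0
Entering loop: while z > 0:

After execution: count = 4
4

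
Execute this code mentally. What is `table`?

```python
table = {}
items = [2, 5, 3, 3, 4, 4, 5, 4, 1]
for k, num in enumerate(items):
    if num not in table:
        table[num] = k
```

Let's trace through this code step by step.

Initialize: table = {}
Initialize: items = [2, 5, 3, 3, 4, 4, 5, 4, 1]
Entering loop: for k, num in enumerate(items):

After execution: table = {2: 0, 5: 1, 3: 2, 4: 4, 1: 8}
{2: 0, 5: 1, 3: 2, 4: 4, 1: 8}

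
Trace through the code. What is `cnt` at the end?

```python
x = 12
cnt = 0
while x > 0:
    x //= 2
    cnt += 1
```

Let's trace through this code step by step.

Initialize: x = 12
Initialize: cnt = 0
Entering loop: while x > 0:

After execution: cnt = 4
4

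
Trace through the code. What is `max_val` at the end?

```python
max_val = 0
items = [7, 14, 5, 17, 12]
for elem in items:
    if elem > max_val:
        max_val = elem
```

Let's trace through this code step by step.

Initialize: max_val = 0
Initialize: items = [7, 14, 5, 17, 12]
Entering loop: for elem in items:

After execution: max_val = 17
17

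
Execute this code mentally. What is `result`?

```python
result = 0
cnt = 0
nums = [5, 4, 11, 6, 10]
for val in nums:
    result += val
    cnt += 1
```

Let's trace through this code step by step.

Initialize: result = 0
Initialize: cnt = 0
Initialize: nums = [5, 4, 11, 6, 10]
Entering loop: for val in nums:

After execution: result = 36
36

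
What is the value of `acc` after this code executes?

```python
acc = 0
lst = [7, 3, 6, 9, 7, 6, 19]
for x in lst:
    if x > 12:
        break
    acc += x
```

Let's trace through this code step by step.

Initialize: acc = 0
Initialize: lst = [7, 3, 6, 9, 7, 6, 19]
Entering loop: for x in lst:

After execution: acc = 38
38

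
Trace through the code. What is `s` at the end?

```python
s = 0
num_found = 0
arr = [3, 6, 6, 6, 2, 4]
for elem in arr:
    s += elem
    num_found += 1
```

Let's trace through this code step by step.

Initialize: s = 0
Initialize: num_found = 0
Initialize: arr = [3, 6, 6, 6, 2, 4]
Entering loop: for elem in arr:

After execution: s = 27
27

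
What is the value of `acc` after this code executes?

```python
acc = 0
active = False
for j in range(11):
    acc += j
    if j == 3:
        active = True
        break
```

Let's trace through this code step by step.

Initialize: acc = 0
Initialize: active = False
Entering loop: for j in range(11):

After execution: acc = 6
6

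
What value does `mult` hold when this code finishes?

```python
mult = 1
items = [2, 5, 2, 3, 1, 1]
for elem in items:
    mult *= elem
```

Let's trace through this code step by step.

Initialize: mult = 1
Initialize: items = [2, 5, 2, 3, 1, 1]
Entering loop: for elem in items:

After execution: mult = 60
60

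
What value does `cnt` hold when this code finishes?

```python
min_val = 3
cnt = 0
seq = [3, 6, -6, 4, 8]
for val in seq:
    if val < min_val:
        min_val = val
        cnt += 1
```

Let's trace through this code step by step.

Initialize: min_val = 3
Initialize: cnt = 0
Initialize: seq = [3, 6, -6, 4, 8]
Entering loop: for val in seq:

After execution: cnt = 1
1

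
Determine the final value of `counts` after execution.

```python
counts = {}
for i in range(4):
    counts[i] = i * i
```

Let's trace through this code step by step.

Initialize: counts = {}
Entering loop: for i in range(4):

After execution: counts = {0: 0, 1: 1, 2: 4, 3: 9}
{0: 0, 1: 1, 2: 4, 3: 9}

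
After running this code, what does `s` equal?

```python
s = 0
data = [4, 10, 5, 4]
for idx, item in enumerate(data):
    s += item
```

Let's trace through this code step by step.

Initialize: s = 0
Initialize: data = [4, 10, 5, 4]
Entering loop: for idx, item in enumerate(data):

After execution: s = 23
23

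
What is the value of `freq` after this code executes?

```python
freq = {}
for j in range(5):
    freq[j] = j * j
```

Let's trace through this code step by step.

Initialize: freq = {}
Entering loop: for j in range(5):

After execution: freq = {0: 0, 1: 1, 2: 4, 3: 9, 4: 16}
{0: 0, 1: 1, 2: 4, 3: 9, 4: 16}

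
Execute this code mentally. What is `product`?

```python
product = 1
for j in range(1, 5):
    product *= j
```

Let's trace through this code step by step.

Initialize: product = 1
Entering loop: for j in range(1, 5):

After execution: product = 24
24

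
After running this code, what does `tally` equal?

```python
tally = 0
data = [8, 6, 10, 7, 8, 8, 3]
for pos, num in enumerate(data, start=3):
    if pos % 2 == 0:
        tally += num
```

Let's trace through this code step by step.

Initialize: tally = 0
Initialize: data = [8, 6, 10, 7, 8, 8, 3]
Entering loop: for pos, num in enumerate(data, start=3):

After execution: tally = 21
21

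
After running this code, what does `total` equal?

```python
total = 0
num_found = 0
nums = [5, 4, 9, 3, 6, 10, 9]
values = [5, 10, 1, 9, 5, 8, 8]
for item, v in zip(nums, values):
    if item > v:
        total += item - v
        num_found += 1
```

Let's trace through this code step by step.

Initialize: total = 0
Initialize: num_found = 0
Initialize: nums = [5, 4, 9, 3, 6, 10, 9]
Initialize: values = [5, 10, 1, 9, 5, 8, 8]
Entering loop: for item, v in zip(nums, values):

After execution: total = 12
12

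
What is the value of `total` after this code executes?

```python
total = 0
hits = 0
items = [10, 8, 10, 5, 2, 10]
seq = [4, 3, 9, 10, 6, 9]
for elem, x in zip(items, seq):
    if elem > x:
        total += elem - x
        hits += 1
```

Let's trace through this code step by step.

Initialize: total = 0
Initialize: hits = 0
Initialize: items = [10, 8, 10, 5, 2, 10]
Initialize: seq = [4, 3, 9, 10, 6, 9]
Entering loop: for elem, x in zip(items, seq):

After execution: total = 13
13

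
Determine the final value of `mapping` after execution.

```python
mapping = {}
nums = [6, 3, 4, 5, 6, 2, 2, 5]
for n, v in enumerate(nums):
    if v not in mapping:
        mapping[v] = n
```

Let's trace through this code step by step.

Initialize: mapping = {}
Initialize: nums = [6, 3, 4, 5, 6, 2, 2, 5]
Entering loop: for n, v in enumerate(nums):

After execution: mapping = {6: 0, 3: 1, 4: 2, 5: 3, 2: 5}
{6: 0, 3: 1, 4: 2, 5: 3, 2: 5}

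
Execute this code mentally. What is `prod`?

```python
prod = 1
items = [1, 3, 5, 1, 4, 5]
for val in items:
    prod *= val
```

Let's trace through this code step by step.

Initialize: prod = 1
Initialize: items = [1, 3, 5, 1, 4, 5]
Entering loop: for val in items:

After execution: prod = 300
300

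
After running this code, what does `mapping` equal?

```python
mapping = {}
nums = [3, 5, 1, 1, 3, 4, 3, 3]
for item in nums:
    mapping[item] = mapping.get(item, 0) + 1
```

Let's trace through this code step by step.

Initialize: mapping = {}
Initialize: nums = [3, 5, 1, 1, 3, 4, 3, 3]
Entering loop: for item in nums:

After execution: mapping = {3: 4, 5: 1, 1: 2, 4: 1}
{3: 4, 5: 1, 1: 2, 4: 1}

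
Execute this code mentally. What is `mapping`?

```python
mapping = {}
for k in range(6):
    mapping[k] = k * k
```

Let's trace through this code step by step.

Initialize: mapping = {}
Entering loop: for k in range(6):

After execution: mapping = {0: 0, 1: 1, 2: 4, 3: 9, 4: 16, 5: 25}
{0: 0, 1: 1, 2: 4, 3: 9, 4: 16, 5: 25}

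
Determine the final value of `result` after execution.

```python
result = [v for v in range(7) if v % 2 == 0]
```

Let's trace through this code step by step.

Initialize: result = [v for v in range(7) if v % 2 == 0]

After execution: result = [0, 2, 4, 6]
[0, 2, 4, 6]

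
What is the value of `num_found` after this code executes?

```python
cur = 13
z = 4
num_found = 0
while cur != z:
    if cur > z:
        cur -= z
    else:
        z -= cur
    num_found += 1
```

Let's trace through this code step by step.

Initialize: cur = 13
Initialize: z = 4
Initialize: num_found = 0
Entering loop: while cur != z:

After execution: num_found = 6
6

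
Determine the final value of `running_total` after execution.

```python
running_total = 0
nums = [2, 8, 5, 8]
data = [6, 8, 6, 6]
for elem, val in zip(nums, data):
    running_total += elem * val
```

Let's trace through this code step by step.

Initialize: running_total = 0
Initialize: nums = [2, 8, 5, 8]
Initialize: data = [6, 8, 6, 6]
Entering loop: for elem, val in zip(nums, data):

After execution: running_total = 154
154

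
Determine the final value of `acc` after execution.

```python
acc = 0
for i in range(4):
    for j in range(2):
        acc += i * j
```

Let's trace through this code step by step.

Initialize: acc = 0
Entering loop: for i in range(4):

After execution: acc = 6
6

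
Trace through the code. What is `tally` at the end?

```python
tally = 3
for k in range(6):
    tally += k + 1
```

Let's trace through this code step by step.

Initialize: tally = 3
Entering loop: for k in range(6):

After execution: tally = 24
24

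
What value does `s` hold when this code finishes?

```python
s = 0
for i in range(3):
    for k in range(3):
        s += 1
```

Let's trace through this code step by step.

Initialize: s = 0
Entering loop: for i in range(3):

After execution: s = 9
9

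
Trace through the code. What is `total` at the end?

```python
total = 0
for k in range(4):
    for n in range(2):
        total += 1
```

Let's trace through this code step by step.

Initialize: total = 0
Entering loop: for k in range(4):

After execution: total = 8
8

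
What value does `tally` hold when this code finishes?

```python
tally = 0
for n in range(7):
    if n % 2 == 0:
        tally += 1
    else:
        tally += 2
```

Let's trace through this code step by step.

Initialize: tally = 0
Entering loop: for n in range(7):

After execution: tally = 10
10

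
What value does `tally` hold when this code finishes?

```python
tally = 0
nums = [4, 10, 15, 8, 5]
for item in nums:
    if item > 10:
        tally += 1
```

Let's trace through this code step by step.

Initialize: tally = 0
Initialize: nums = [4, 10, 15, 8, 5]
Entering loop: for item in nums:

After execution: tally = 1
1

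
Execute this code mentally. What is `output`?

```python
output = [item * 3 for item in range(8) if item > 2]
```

Let's trace through this code step by step.

Initialize: output = [item * 3 for item in range(8) if item > 2]

After execution: output = [9, 12, 15, 18, 21]
[9, 12, 15, 18, 21]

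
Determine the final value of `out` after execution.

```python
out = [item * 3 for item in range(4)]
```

Let's trace through this code step by step.

Initialize: out = [item * 3 for item in range(4)]

After execution: out = [0, 3, 6, 9]
[0, 3, 6, 9]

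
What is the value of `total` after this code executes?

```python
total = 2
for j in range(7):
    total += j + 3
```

Let's trace through this code step by step.

Initialize: total = 2
Entering loop: for j in range(7):

After execution: total = 44
44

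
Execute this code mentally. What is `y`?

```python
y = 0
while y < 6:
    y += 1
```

Let's trace through this code step by step.

Initialize: y = 0
Entering loop: while y < 6:

After execution: y = 6
6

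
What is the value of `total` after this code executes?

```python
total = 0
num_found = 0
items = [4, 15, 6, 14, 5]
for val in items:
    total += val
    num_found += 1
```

Let's trace through this code step by step.

Initialize: total = 0
Initialize: num_found = 0
Initialize: items = [4, 15, 6, 14, 5]
Entering loop: for val in items:

After execution: total = 44
44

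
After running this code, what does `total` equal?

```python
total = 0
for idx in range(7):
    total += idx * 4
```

Let's trace through this code step by step.

Initialize: total = 0
Entering loop: for idx in range(7):

After execution: total = 84
84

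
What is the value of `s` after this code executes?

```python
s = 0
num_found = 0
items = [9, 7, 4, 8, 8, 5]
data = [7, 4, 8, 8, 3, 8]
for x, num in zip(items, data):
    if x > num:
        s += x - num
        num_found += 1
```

Let's trace through this code step by step.

Initialize: s = 0
Initialize: num_found = 0
Initialize: items = [9, 7, 4, 8, 8, 5]
Initialize: data = [7, 4, 8, 8, 3, 8]
Entering loop: for x, num in zip(items, data):

After execution: s = 10
10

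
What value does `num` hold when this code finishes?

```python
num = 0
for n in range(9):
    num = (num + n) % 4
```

Let's trace through this code step by step.

Initialize: num = 0
Entering loop: for n in range(9):

After execution: num = 0
0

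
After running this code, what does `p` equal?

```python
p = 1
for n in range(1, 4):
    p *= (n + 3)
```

Let's trace through this code step by step.

Initialize: p = 1
Entering loop: for n in range(1, 4):

After execution: p = 120
120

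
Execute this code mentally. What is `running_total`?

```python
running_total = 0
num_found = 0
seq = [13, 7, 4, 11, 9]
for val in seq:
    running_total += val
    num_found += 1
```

Let's trace through this code step by step.

Initialize: running_total = 0
Initialize: num_found = 0
Initialize: seq = [13, 7, 4, 11, 9]
Entering loop: for val in seq:

After execution: running_total = 44
44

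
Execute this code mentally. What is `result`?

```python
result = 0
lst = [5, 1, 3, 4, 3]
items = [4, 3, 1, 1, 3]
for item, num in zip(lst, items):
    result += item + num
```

Let's trace through this code step by step.

Initialize: result = 0
Initialize: lst = [5, 1, 3, 4, 3]
Initialize: items = [4, 3, 1, 1, 3]
Entering loop: for item, num in zip(lst, items):

After execution: result = 28
28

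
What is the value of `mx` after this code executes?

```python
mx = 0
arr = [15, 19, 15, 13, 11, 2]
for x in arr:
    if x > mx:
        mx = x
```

Let's trace through this code step by step.

Initialize: mx = 0
Initialize: arr = [15, 19, 15, 13, 11, 2]
Entering loop: for x in arr:

After execution: mx = 19
19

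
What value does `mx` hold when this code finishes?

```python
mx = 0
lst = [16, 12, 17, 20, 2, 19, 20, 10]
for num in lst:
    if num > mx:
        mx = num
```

Let's trace through this code step by step.

Initialize: mx = 0
Initialize: lst = [16, 12, 17, 20, 2, 19, 20, 10]
Entering loop: for num in lst:

After execution: mx = 20
20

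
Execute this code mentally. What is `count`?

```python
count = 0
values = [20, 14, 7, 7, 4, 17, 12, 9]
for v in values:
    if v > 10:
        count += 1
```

Let's trace through this code step by step.

Initialize: count = 0
Initialize: values = [20, 14, 7, 7, 4, 17, 12, 9]
Entering loop: for v in values:

After execution: count = 4
4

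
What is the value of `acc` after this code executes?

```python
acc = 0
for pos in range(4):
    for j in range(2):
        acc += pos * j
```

Let's trace through this code step by step.

Initialize: acc = 0
Entering loop: for pos in range(4):

After execution: acc = 6
6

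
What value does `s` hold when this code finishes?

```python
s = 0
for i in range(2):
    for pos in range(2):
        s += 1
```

Let's trace through this code step by step.

Initialize: s = 0
Entering loop: for i in range(2):

After execution: s = 4
4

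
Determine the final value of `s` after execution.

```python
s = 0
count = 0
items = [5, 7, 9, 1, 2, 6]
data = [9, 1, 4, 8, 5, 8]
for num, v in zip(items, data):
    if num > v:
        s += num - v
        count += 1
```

Let's trace through this code step by step.

Initialize: s = 0
Initialize: count = 0
Initialize: items = [5, 7, 9, 1, 2, 6]
Initialize: data = [9, 1, 4, 8, 5, 8]
Entering loop: for num, v in zip(items, data):

After execution: s = 11
11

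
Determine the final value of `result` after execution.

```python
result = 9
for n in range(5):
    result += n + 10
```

Let's trace through this code step by step.

Initialize: result = 9
Entering loop: for n in range(5):

After execution: result = 69
69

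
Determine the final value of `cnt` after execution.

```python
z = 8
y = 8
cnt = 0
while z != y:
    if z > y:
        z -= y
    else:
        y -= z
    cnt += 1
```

Let's trace through this code step by step.

Initialize: z = 8
Initialize: y = 8
Initialize: cnt = 0
Entering loop: while z != y:

After execution: cnt = 0
0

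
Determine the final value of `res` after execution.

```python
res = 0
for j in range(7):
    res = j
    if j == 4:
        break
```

Let's trace through this code step by step.

Initialize: res = 0
Entering loop: for j in range(7):

After execution: res = 4
4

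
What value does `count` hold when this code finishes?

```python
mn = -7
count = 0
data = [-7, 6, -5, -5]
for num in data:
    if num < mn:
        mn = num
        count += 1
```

Let's trace through this code step by step.

Initialize: mn = -7
Initialize: count = 0
Initialize: data = [-7, 6, -5, -5]
Entering loop: for num in data:

After execution: count = 0
0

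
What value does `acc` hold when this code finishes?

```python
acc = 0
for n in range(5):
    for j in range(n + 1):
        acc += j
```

Let's trace through this code step by step.

Initialize: acc = 0
Entering loop: for n in range(5):

After execution: acc = 20
20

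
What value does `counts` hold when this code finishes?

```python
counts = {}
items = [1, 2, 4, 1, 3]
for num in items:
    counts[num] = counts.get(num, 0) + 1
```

Let's trace through this code step by step.

Initialize: counts = {}
Initialize: items = [1, 2, 4, 1, 3]
Entering loop: for num in items:

After execution: counts = {1: 2, 2: 1, 4: 1, 3: 1}
{1: 2, 2: 1, 4: 1, 3: 1}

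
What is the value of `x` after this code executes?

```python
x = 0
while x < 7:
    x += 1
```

Let's trace through this code step by step.

Initialize: x = 0
Entering loop: while x < 7:

After execution: x = 7
7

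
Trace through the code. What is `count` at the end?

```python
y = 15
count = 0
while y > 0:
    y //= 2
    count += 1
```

Let's trace through this code step by step.

Initialize: y = 15
Initialize: count = 0
Entering loop: while y > 0:

After execution: count = 4
4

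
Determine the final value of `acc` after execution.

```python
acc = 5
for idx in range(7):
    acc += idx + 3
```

Let's trace through this code step by step.

Initialize: acc = 5
Entering loop: for idx in range(7):

After execution: acc = 47
47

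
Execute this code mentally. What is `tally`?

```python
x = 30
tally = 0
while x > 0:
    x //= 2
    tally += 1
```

Let's trace through this code step by step.

Initialize: x = 30
Initialize: tally = 0
Entering loop: while x > 0:

After execution: tally = 5
5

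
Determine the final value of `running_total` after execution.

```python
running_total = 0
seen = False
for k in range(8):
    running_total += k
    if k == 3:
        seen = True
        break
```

Let's trace through this code step by step.

Initialize: running_total = 0
Initialize: seen = False
Entering loop: for k in range(8):

After execution: running_total = 6
6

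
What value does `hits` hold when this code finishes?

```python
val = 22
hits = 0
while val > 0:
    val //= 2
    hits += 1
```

Let's trace through this code step by step.

Initialize: val = 22
Initialize: hits = 0
Entering loop: while val > 0:

After execution: hits = 5
5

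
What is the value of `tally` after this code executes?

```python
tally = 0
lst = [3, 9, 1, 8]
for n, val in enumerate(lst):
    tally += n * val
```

Let's trace through this code step by step.

Initialize: tally = 0
Initialize: lst = [3, 9, 1, 8]
Entering loop: for n, val in enumerate(lst):

After execution: tally = 35
35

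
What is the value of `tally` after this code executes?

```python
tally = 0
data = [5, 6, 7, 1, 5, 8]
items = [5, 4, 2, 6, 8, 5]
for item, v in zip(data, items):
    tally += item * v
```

Let's trace through this code step by step.

Initialize: tally = 0
Initialize: data = [5, 6, 7, 1, 5, 8]
Initialize: items = [5, 4, 2, 6, 8, 5]
Entering loop: for item, v in zip(data, items):

After execution: tally = 149
149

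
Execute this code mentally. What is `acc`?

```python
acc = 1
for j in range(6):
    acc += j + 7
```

Let's trace through this code step by step.

Initialize: acc = 1
Entering loop: for j in range(6):

After execution: acc = 58
58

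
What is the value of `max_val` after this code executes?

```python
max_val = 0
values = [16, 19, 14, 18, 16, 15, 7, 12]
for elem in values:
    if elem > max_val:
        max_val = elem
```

Let's trace through this code step by step.

Initialize: max_val = 0
Initialize: values = [16, 19, 14, 18, 16, 15, 7, 12]
Entering loop: for elem in values:

After execution: max_val = 19
19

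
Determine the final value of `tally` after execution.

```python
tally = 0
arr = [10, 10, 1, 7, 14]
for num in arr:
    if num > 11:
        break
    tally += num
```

Let's trace through this code step by step.

Initialize: tally = 0
Initialize: arr = [10, 10, 1, 7, 14]
Entering loop: for num in arr:

After execution: tally = 28
28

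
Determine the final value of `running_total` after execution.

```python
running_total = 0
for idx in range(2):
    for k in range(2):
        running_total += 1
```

Let's trace through this code step by step.

Initialize: running_total = 0
Entering loop: for idx in range(2):

After execution: running_total = 4
4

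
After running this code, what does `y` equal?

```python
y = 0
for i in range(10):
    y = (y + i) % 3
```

Let's trace through this code step by step.

Initialize: y = 0
Entering loop: for i in range(10):

After execution: y = 0
0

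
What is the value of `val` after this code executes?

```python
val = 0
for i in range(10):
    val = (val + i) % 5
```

Let's trace through this code step by step.

Initialize: val = 0
Entering loop: for i in range(10):

After execution: val = 0
0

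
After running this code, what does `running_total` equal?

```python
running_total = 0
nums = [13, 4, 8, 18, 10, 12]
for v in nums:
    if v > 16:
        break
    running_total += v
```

Let's trace through this code step by step.

Initialize: running_total = 0
Initialize: nums = [13, 4, 8, 18, 10, 12]
Entering loop: for v in nums:

After execution: running_total = 25
25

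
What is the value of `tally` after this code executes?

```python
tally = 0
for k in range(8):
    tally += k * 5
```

Let's trace through this code step by step.

Initialize: tally = 0
Entering loop: for k in range(8):

After execution: tally = 140
140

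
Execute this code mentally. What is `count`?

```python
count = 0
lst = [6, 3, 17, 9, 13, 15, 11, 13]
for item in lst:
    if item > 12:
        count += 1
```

Let's trace through this code step by step.

Initialize: count = 0
Initialize: lst = [6, 3, 17, 9, 13, 15, 11, 13]
Entering loop: for item in lst:

After execution: count = 4
4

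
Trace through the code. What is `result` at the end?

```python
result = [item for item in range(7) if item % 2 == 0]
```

Let's trace through this code step by step.

Initialize: result = [item for item in range(7) if item % 2 == 0]

After execution: result = [0, 2, 4, 6]
[0, 2, 4, 6]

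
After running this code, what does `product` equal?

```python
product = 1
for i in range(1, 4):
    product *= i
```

Let's trace through this code step by step.

Initialize: product = 1
Entering loop: for i in range(1, 4):

After execution: product = 6
6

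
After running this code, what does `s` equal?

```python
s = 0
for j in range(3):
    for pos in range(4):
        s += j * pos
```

Let's trace through this code step by step.

Initialize: s = 0
Entering loop: for j in range(3):

After execution: s = 18
18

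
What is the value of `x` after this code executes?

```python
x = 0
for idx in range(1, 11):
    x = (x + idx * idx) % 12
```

Let's trace through this code step by step.

Initialize: x = 0
Entering loop: for idx in range(1, 11):

After execution: x = 1
1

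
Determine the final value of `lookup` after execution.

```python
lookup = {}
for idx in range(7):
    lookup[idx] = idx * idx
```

Let's trace through this code step by step.

Initialize: lookup = {}
Entering loop: for idx in range(7):

After execution: lookup = {0: 0, 1: 1, 2: 4, 3: 9, 4: 16, 5: 25, 6: 36}
{0: 0, 1: 1, 2: 4, 3: 9, 4: 16, 5: 25, 6: 36}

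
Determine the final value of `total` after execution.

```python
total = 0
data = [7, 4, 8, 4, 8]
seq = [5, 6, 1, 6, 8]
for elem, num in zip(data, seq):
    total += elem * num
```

Let's trace through this code step by step.

Initialize: total = 0
Initialize: data = [7, 4, 8, 4, 8]
Initialize: seq = [5, 6, 1, 6, 8]
Entering loop: for elem, num in zip(data, seq):

After execution: total = 155
155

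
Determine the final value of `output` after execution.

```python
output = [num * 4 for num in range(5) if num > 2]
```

Let's trace through this code step by step.

Initialize: output = [num * 4 for num in range(5) if num > 2]

After execution: output = [12, 16]
[12, 16]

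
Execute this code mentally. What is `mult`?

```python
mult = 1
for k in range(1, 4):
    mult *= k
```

Let's trace through this code step by step.

Initialize: mult = 1
Entering loop: for k in range(1, 4):

After execution: mult = 6
6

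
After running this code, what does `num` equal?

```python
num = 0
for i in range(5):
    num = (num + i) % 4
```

Let's trace through this code step by step.

Initialize: num = 0
Entering loop: for i in range(5):

After execution: num = 2
2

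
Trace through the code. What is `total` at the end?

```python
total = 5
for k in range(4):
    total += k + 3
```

Let's trace through this code step by step.

Initialize: total = 5
Entering loop: for k in range(4):

After execution: total = 23
23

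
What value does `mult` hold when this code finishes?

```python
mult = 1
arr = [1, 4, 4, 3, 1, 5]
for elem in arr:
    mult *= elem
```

Let's trace through this code step by step.

Initialize: mult = 1
Initialize: arr = [1, 4, 4, 3, 1, 5]
Entering loop: for elem in arr:

After execution: mult = 240
240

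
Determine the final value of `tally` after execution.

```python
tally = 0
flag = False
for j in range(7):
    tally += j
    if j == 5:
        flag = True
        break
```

Let's trace through this code step by step.

Initialize: tally = 0
Initialize: flag = False
Entering loop: for j in range(7):

After execution: tally = 15
15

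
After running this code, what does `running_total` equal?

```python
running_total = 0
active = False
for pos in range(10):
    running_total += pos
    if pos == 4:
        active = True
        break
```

Let's trace through this code step by step.

Initialize: running_total = 0
Initialize: active = False
Entering loop: for pos in range(10):

After execution: running_total = 10
10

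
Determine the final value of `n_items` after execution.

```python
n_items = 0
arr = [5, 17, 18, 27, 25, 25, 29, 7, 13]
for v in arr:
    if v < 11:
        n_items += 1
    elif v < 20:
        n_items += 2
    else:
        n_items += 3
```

Let's trace through this code step by step.

Initialize: n_items = 0
Initialize: arr = [5, 17, 18, 27, 25, 25, 29, 7, 13]
Entering loop: for v in arr:

After execution: n_items = 20
20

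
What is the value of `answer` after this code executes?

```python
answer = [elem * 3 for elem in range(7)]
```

Let's trace through this code step by step.

Initialize: answer = [elem * 3 for elem in range(7)]

After execution: answer = [0, 3, 6, 9, 12, 15, 18]
[0, 3, 6, 9, 12, 15, 18]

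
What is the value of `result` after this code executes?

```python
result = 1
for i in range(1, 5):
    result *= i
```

Let's trace through this code step by step.

Initialize: result = 1
Entering loop: for i in range(1, 5):

After execution: result = 24
24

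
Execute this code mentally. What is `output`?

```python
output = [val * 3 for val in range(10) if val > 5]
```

Let's trace through this code step by step.

Initialize: output = [val * 3 for val in range(10) if val > 5]

After execution: output = [18, 21, 24, 27]
[18, 21, 24, 27]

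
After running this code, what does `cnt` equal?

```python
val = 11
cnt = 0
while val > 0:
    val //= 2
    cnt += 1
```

Let's trace through this code step by step.

Initialize: val = 11
Initialize: cnt = 0
Entering loop: while val > 0:

After execution: cnt = 4
4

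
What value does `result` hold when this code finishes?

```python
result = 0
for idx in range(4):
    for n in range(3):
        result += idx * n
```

Let's trace through this code step by step.

Initialize: result = 0
Entering loop: for idx in range(4):

After execution: result = 18
18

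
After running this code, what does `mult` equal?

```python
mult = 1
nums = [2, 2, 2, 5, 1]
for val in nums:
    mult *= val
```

Let's trace through this code step by step.

Initialize: mult = 1
Initialize: nums = [2, 2, 2, 5, 1]
Entering loop: for val in nums:

After execution: mult = 40
40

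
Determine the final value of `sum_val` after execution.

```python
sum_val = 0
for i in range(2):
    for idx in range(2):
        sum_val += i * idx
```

Let's trace through this code step by step.

Initialize: sum_val = 0
Entering loop: for i in range(2):

After execution: sum_val = 1
1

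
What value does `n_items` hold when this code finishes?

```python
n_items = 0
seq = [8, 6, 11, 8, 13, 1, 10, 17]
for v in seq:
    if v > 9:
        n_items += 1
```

Let's trace through this code step by step.

Initialize: n_items = 0
Initialize: seq = [8, 6, 11, 8, 13, 1, 10, 17]
Entering loop: for v in seq:

After execution: n_items = 4
4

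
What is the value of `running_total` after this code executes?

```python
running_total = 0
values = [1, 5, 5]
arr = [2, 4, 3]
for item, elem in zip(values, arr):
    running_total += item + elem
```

Let's trace through this code step by step.

Initialize: running_total = 0
Initialize: values = [1, 5, 5]
Initialize: arr = [2, 4, 3]
Entering loop: for item, elem in zip(values, arr):

After execution: running_total = 20
20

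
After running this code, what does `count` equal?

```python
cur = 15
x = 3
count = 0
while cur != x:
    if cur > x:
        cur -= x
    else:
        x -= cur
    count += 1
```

Let's trace through this code step by step.

Initialize: cur = 15
Initialize: x = 3
Initialize: count = 0
Entering loop: while cur != x:

After execution: count = 4
4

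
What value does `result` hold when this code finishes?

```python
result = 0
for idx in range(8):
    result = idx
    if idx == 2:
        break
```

Let's trace through this code step by step.

Initialize: result = 0
Entering loop: for idx in range(8):

After execution: result = 2
2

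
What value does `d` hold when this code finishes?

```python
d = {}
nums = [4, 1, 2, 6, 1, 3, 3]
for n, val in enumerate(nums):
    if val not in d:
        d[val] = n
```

Let's trace through this code step by step.

Initialize: d = {}
Initialize: nums = [4, 1, 2, 6, 1, 3, 3]
Entering loop: for n, val in enumerate(nums):

After execution: d = {4: 0, 1: 1, 2: 2, 6: 3, 3: 5}
{4: 0, 1: 1, 2: 2, 6: 3, 3: 5}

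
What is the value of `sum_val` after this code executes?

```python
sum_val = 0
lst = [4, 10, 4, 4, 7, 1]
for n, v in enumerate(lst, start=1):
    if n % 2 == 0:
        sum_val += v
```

Let's trace through this code step by step.

Initialize: sum_val = 0
Initialize: lst = [4, 10, 4, 4, 7, 1]
Entering loop: for n, v in enumerate(lst, start=1):

After execution: sum_val = 15
15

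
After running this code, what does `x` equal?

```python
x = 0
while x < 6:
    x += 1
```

Let's trace through this code step by step.

Initialize: x = 0
Entering loop: while x < 6:

After execution: x = 6
6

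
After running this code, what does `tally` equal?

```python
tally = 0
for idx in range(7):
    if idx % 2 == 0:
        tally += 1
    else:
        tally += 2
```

Let's trace through this code step by step.

Initialize: tally = 0
Entering loop: for idx in range(7):

After execution: tally = 10
10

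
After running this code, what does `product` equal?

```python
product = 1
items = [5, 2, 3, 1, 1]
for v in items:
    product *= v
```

Let's trace through this code step by step.

Initialize: product = 1
Initialize: items = [5, 2, 3, 1, 1]
Entering loop: for v in items:

After execution: product = 30
30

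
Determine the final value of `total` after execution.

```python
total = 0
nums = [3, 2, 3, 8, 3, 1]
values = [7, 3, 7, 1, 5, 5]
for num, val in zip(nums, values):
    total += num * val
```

Let's trace through this code step by step.

Initialize: total = 0
Initialize: nums = [3, 2, 3, 8, 3, 1]
Initialize: values = [7, 3, 7, 1, 5, 5]
Entering loop: for num, val in zip(nums, values):

After execution: total = 76
76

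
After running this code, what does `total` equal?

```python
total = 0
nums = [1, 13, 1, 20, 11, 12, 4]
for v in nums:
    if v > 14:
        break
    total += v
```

Let's trace through this code step by step.

Initialize: total = 0
Initialize: nums = [1, 13, 1, 20, 11, 12, 4]
Entering loop: for v in nums:

After execution: total = 15
15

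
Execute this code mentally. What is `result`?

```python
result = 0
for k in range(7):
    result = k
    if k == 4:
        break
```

Let's trace through this code step by step.

Initialize: result = 0
Entering loop: for k in range(7):

After execution: result = 4
4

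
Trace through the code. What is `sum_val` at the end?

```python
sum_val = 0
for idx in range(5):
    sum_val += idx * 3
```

Let's trace through this code step by step.

Initialize: sum_val = 0
Entering loop: for idx in range(5):

After execution: sum_val = 30
30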